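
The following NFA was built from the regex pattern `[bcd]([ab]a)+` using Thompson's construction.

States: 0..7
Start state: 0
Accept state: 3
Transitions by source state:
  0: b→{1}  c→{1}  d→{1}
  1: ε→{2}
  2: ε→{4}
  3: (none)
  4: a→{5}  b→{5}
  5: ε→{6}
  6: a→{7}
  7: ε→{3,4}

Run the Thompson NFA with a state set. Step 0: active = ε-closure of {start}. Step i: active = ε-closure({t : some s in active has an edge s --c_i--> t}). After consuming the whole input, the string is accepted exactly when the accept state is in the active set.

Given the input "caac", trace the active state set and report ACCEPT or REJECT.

initial (ε-close {0}): {0}
'c' @ 1: {1,2,4}
'a' @ 2: {5,6}
'a' @ 3: {3,4,7}  ✓accept
'c' @ 4: {}  — no active states
after full input: {}  (accept=3 not in)

Answer: REJECT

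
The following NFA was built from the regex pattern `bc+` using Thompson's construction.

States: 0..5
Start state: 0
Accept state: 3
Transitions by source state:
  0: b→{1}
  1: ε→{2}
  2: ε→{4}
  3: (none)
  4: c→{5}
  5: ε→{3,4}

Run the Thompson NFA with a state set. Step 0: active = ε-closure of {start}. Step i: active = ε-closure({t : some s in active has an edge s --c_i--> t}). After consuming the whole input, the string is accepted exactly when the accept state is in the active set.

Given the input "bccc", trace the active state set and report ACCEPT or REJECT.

initial (ε-close {0}): {0}
'b' @ 1: {1,2,4}
'c' @ 2: {3,4,5}  [accepting]
'c' @ 3: {3,4,5}  [accepting]
'c' @ 4: {3,4,5}  [accepting]
end set {3,4,5} — state 3 in

Answer: ACCEPT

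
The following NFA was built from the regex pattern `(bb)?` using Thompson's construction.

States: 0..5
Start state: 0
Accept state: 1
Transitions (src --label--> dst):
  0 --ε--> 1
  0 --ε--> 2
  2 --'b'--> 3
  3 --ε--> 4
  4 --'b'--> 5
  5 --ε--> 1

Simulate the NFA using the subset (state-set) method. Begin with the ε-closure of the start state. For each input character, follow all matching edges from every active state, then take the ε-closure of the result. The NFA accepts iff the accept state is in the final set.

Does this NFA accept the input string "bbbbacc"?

Answer: REJECT

Trace:
start: ε-closure({0}) = {0,1,2}
'b' @ 1: {3,4}
'b' @ 2: {1,5}  (accept∈set)
'b' @ 3: {}  — dead — no transitions
rest 'bacc' ignored (set empty)
final: {}; accept 1 not in set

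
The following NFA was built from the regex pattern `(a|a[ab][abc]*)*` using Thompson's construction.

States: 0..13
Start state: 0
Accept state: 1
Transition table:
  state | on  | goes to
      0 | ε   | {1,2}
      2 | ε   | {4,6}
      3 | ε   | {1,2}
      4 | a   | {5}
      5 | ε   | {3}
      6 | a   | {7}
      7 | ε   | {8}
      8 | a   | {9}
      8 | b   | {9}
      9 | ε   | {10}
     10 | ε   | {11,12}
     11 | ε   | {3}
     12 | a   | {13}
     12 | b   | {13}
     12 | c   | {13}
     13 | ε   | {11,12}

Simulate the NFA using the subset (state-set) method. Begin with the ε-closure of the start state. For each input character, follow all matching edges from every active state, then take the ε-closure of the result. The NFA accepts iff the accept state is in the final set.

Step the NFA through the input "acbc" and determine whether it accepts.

S₀ = ε-closure({0}) = {0,1,2,4,6}
'a' @ 1: {1,2,3,4,5,6,7,8}  ✓accept
'c' @ 2: {}  — dead — no transitions
rest 'bc' ignored (set empty)
end set {} — state 1 not in

Answer: REJECT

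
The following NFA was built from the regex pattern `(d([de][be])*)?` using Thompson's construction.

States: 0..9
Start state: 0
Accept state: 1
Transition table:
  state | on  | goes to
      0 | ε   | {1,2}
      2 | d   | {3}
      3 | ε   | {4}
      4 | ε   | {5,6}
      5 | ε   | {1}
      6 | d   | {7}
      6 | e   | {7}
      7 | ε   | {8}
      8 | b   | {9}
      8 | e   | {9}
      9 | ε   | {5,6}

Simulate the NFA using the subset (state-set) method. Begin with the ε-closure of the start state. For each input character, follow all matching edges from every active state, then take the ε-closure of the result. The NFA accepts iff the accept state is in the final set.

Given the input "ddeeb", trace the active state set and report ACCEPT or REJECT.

start: ε-closure({0}) = {0,1,2}
'd' @ 1: {1,3,4,5,6}  [accepting]
'd' @ 2: {7,8}
'e' @ 3: {1,5,6,9}  [accepting]
'e' @ 4: {7,8}
'b' @ 5: {1,5,6,9}  [accepting]
final: {1,5,6,9}; accept 1 in set

Answer: ACCEPT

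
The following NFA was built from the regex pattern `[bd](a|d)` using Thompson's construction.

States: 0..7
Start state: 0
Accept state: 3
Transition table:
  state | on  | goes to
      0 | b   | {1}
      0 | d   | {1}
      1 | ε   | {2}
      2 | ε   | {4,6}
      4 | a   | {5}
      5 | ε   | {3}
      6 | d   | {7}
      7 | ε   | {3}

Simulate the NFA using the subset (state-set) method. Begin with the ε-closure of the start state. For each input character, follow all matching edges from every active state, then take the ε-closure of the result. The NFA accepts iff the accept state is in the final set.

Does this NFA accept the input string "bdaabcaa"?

Answer: REJECT

Derivation:
initial (ε-close {0}): {0}
'b' @ 1: {1,2,4,6}
'd' @ 2: {3,7}  ✓accept
'a' @ 3: {}  — no active states
rest 'abcaa' ignored (set empty)
after full input: {}  (accept=3 not in)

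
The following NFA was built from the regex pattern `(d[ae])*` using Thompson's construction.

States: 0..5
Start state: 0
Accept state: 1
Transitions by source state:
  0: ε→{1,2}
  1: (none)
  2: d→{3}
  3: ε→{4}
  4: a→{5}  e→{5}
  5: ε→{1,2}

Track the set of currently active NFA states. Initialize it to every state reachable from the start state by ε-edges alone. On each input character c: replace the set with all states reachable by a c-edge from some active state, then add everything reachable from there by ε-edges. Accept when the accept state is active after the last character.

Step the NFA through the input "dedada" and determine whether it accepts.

Answer: ACCEPT

Derivation:
initial (ε-close {0}): {0,1,2}
'd' @ 1: {3,4}
'e' @ 2: {1,2,5}  ✓accept
'd' @ 3: {3,4}
'a' @ 4: {1,2,5}  ✓accept
'd' @ 5: {3,4}
'a' @ 6: {1,2,5}  ✓accept
end set {1,2,5} — state 1 in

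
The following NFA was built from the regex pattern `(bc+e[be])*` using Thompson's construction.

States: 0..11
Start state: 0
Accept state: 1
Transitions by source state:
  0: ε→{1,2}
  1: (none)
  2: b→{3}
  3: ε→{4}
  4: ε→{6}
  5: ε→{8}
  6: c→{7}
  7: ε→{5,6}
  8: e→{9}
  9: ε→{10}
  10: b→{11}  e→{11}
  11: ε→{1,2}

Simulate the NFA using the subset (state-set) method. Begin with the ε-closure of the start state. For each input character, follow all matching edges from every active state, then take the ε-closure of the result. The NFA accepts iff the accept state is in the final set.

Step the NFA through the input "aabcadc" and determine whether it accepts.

start: ε-closure({0}) = {0,1,2}
'a' @ 1: {}  — dead — no transitions
rest 'abcadc' ignored (set empty)
end set {} — state 1 not in

Answer: REJECT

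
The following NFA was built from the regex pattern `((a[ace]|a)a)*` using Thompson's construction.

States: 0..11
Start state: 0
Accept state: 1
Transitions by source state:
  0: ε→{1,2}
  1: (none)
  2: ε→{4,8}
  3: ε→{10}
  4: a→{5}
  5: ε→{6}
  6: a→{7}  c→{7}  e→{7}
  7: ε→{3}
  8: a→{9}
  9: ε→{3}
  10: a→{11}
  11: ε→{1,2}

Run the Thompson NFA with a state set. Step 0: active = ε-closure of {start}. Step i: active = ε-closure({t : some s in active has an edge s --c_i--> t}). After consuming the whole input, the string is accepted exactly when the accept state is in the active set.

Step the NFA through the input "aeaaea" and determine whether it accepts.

Answer: ACCEPT

Steps:
start: ε-closure({0}) = {0,1,2,4,8}
'a' @ 1: {3,5,6,9,10}
'e' @ 2: {3,7,10}
'a' @ 3: {1,2,4,8,11}  ✓accept
'a' @ 4: {3,5,6,9,10}
'e' @ 5: {3,7,10}
'a' @ 6: {1,2,4,8,11}  ✓accept
end set {1,2,4,8,11} — state 1 in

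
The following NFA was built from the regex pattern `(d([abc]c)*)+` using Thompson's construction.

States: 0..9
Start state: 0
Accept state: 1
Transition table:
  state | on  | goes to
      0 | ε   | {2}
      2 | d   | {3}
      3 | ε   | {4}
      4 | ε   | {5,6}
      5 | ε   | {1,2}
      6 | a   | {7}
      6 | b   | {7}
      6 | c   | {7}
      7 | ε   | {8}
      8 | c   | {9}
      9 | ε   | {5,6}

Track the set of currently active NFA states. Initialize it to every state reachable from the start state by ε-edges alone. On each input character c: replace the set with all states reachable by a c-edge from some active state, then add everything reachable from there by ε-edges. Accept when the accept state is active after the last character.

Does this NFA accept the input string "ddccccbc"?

Answer: ACCEPT

Trace:
initial (ε-close {0}): {0,2}
'd' @ 1: {1,2,3,4,5,6}  [accepting]
'd' @ 2: {1,2,3,4,5,6}  [accepting]
'c' @ 3: {7,8}
'c' @ 4: {1,2,5,6,9}  [accepting]
'c' @ 5: {7,8}
'c' @ 6: {1,2,5,6,9}  [accepting]
'b' @ 7: {7,8}
'c' @ 8: {1,2,5,6,9}  [accepting]
after full input: {1,2,5,6,9}  (accept=1 in)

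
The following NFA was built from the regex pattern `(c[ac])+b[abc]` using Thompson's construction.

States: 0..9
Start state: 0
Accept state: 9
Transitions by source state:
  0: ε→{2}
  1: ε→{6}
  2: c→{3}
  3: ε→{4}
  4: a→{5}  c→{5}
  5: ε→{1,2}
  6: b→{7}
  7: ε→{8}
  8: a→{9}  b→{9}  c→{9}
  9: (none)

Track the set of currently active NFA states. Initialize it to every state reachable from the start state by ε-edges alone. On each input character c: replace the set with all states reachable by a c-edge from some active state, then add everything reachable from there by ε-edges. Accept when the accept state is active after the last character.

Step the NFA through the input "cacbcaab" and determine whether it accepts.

Answer: REJECT

Trace:
start: ε-closure({0}) = {0,2}
'c' @ 1: {3,4}
'a' @ 2: {1,2,5,6}
'c' @ 3: {3,4}
'b' @ 4: {}  — state set empty
rest 'caab' ignored (set empty)
after full input: {}  (accept=9 not in)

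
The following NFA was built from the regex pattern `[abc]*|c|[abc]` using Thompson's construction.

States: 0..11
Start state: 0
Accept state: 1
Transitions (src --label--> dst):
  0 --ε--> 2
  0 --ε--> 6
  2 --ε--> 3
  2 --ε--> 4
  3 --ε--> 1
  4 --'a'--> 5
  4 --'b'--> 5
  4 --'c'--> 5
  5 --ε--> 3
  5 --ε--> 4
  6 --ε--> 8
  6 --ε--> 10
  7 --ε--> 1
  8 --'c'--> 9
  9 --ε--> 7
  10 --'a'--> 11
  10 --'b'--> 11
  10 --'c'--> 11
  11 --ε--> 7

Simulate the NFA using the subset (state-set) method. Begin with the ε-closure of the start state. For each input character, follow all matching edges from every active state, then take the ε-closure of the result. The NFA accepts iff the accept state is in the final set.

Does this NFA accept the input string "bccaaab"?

Answer: ACCEPT

Trace:
start: ε-closure({0}) = {0,1,2,3,4,6,8,10}
'b' @ 1: {1,3,4,5,7,11}  ✓accept
'c' @ 2: {1,3,4,5}  ✓accept
'c' @ 3: {1,3,4,5}  ✓accept
'a' @ 4: {1,3,4,5}  ✓accept
'a' @ 5: {1,3,4,5}  ✓accept
'a' @ 6: {1,3,4,5}  ✓accept
'b' @ 7: {1,3,4,5}  ✓accept
end set {1,3,4,5} — state 1 in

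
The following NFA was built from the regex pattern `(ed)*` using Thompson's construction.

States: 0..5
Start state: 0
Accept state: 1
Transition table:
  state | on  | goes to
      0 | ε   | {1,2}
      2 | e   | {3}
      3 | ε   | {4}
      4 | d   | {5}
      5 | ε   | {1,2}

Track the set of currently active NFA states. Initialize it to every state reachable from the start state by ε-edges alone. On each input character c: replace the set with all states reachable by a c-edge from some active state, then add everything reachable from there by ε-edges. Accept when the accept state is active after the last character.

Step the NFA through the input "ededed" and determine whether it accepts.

S₀ = ε-closure({0}) = {0,1,2}
'e' @ 1: {3,4}
'd' @ 2: {1,2,5}  [accepting]
'e' @ 3: {3,4}
'd' @ 4: {1,2,5}  [accepting]
'e' @ 5: {3,4}
'd' @ 6: {1,2,5}  [accepting]
end set {1,2,5} — state 1 in

Answer: ACCEPT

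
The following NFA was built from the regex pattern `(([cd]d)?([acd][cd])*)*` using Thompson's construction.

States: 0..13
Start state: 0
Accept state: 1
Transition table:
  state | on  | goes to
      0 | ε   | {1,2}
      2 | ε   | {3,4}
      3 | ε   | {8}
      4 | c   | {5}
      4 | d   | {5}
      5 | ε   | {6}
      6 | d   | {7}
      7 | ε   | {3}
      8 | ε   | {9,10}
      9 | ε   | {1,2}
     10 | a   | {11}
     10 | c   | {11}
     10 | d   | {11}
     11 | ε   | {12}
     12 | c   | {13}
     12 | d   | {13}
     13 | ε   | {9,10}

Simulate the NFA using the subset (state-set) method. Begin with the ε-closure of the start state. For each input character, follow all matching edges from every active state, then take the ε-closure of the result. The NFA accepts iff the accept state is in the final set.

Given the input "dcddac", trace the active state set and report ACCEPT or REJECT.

Answer: ACCEPT

Derivation:
S₀ = ε-closure({0}) = {0,1,2,3,4,8,9,10}
'd' @ 1: {5,6,11,12}
'c' @ 2: {1,2,3,4,8,9,10,13}  ✓accept
'd' @ 3: {5,6,11,12}
'd' @ 4: {1,2,3,4,7,8,9,10,13}  ✓accept
'a' @ 5: {11,12}
'c' @ 6: {1,2,3,4,8,9,10,13}  ✓accept
final: {1,2,3,4,8,9,10,13}; accept 1 in set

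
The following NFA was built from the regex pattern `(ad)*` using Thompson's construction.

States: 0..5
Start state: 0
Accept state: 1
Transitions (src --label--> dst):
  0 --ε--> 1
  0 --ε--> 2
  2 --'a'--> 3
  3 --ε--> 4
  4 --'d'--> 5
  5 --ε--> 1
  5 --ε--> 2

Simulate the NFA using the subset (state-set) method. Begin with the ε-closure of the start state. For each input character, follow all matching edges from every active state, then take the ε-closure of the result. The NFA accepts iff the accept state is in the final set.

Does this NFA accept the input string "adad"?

initial (ε-close {0}): {0,1,2}
'a' @ 1: {3,4}
'd' @ 2: {1,2,5}  (accept∈set)
'a' @ 3: {3,4}
'd' @ 4: {1,2,5}  (accept∈set)
after full input: {1,2,5}  (accept=1 in)

Answer: ACCEPT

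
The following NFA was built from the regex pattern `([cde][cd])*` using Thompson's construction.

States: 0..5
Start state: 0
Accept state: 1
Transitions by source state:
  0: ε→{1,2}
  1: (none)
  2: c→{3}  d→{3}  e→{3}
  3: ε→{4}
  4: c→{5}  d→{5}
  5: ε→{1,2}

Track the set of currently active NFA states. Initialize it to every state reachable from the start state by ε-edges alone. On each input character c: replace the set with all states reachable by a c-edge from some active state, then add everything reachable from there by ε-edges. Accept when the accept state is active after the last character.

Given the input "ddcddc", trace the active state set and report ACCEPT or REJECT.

start: ε-closure({0}) = {0,1,2}
'd' @ 1: {3,4}
'd' @ 2: {1,2,5}  (accept∈set)
'c' @ 3: {3,4}
'd' @ 4: {1,2,5}  (accept∈set)
'd' @ 5: {3,4}
'c' @ 6: {1,2,5}  (accept∈set)
after full input: {1,2,5}  (accept=1 in)

Answer: ACCEPT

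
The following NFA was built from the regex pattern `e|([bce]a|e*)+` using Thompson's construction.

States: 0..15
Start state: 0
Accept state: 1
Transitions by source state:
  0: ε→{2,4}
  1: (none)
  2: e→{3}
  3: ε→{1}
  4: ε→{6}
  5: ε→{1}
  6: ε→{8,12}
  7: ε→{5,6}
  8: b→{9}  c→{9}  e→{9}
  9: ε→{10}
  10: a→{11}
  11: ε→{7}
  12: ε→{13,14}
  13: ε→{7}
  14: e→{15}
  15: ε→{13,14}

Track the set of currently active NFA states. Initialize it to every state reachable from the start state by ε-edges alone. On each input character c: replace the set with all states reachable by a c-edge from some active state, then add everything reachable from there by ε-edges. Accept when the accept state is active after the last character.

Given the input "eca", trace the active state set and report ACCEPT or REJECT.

Answer: ACCEPT

Derivation:
S₀ = ε-closure({0}) = {0,1,2,4,5,6,7,8,12,13,14}
'e' @ 1: {1,3,5,6,7,8,9,10,12,13,14,15}  [accepting]
'c' @ 2: {9,10}
'a' @ 3: {1,5,6,7,8,11,12,13,14}  [accepting]
end set {1,5,6,7,8,11,12,13,14} — state 1 in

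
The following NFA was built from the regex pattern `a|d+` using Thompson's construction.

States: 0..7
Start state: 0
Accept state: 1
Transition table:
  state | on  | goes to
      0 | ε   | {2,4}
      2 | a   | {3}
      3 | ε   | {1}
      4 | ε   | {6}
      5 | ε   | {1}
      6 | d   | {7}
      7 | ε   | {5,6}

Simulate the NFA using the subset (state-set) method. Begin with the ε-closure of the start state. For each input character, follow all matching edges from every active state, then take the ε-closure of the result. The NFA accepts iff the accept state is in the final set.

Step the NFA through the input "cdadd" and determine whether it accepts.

Answer: REJECT

Derivation:
initial (ε-close {0}): {0,2,4,6}
'c' @ 1: {}  — no active states
rest 'dadd' ignored (set empty)
after full input: {}  (accept=1 not in)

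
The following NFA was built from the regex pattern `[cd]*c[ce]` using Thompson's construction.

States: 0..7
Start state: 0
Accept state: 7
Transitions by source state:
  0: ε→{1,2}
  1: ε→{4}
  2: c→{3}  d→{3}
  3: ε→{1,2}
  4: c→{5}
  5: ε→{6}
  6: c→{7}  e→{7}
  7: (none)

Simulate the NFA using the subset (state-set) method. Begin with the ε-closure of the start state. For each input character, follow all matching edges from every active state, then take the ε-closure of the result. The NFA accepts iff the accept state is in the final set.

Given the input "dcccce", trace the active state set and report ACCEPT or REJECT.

initial (ε-close {0}): {0,1,2,4}
'd' @ 1: {1,2,3,4}
'c' @ 2: {1,2,3,4,5,6}
'c' @ 3: {1,2,3,4,5,6,7}  [accepting]
'c' @ 4: {1,2,3,4,5,6,7}  [accepting]
'c' @ 5: {1,2,3,4,5,6,7}  [accepting]
'e' @ 6: {7}  [accepting]
after full input: {7}  (accept=7 in)

Answer: ACCEPT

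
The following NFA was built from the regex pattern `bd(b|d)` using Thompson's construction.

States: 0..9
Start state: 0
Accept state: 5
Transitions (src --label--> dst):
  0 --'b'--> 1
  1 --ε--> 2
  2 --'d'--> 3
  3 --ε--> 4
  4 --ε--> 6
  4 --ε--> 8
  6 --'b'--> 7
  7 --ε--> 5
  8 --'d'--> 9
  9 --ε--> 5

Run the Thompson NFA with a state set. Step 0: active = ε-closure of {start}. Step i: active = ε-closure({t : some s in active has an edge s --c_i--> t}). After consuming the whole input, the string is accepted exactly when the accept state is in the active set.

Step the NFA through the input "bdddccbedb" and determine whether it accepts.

Answer: REJECT

Trace:
start: ε-closure({0}) = {0}
'b' @ 1: {1,2}
'd' @ 2: {3,4,6,8}
'd' @ 3: {5,9}  (accept∈set)
'd' @ 4: {}  — no active states
rest 'ccbedb' ignored (set empty)
final: {}; accept 5 not in set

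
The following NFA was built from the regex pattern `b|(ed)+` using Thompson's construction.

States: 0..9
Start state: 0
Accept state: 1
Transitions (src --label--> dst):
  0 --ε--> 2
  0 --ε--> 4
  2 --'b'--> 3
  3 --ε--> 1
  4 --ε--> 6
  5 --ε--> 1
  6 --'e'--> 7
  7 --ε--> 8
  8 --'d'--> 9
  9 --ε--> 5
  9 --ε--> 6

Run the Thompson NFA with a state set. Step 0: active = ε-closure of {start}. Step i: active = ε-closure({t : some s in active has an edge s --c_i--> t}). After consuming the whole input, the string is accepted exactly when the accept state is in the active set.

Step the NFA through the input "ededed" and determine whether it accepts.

Answer: ACCEPT

Steps:
S₀ = ε-closure({0}) = {0,2,4,6}
'e' @ 1: {7,8}
'd' @ 2: {1,5,6,9}  ✓accept
'e' @ 3: {7,8}
'd' @ 4: {1,5,6,9}  ✓accept
'e' @ 5: {7,8}
'd' @ 6: {1,5,6,9}  ✓accept
end set {1,5,6,9} — state 1 in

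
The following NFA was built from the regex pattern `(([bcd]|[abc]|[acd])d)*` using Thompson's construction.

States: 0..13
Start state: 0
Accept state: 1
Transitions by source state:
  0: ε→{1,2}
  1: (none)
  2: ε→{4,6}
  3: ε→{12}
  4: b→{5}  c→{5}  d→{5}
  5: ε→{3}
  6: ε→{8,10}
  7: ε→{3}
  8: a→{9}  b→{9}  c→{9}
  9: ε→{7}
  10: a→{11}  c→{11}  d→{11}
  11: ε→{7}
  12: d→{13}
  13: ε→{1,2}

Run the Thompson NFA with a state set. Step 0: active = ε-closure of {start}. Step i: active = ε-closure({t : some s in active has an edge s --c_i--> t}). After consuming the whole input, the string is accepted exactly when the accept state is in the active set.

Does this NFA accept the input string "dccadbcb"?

Answer: REJECT

Derivation:
initial (ε-close {0}): {0,1,2,4,6,8,10}
'd' @ 1: {3,5,7,11,12}
'c' @ 2: {}  — state set empty
rest 'cadbcb' ignored (set empty)
after full input: {}  (accept=1 not in)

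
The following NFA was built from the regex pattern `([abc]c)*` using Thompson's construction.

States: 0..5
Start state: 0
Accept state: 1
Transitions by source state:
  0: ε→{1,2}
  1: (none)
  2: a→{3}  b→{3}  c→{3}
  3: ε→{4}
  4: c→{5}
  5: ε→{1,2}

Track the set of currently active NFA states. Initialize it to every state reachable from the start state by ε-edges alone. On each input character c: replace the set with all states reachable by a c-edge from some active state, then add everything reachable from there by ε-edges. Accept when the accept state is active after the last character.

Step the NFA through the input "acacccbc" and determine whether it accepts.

S₀ = ε-closure({0}) = {0,1,2}
'a' @ 1: {3,4}
'c' @ 2: {1,2,5}  ✓accept
'a' @ 3: {3,4}
'c' @ 4: {1,2,5}  ✓accept
'c' @ 5: {3,4}
'c' @ 6: {1,2,5}  ✓accept
'b' @ 7: {3,4}
'c' @ 8: {1,2,5}  ✓accept
end set {1,2,5} — state 1 in

Answer: ACCEPT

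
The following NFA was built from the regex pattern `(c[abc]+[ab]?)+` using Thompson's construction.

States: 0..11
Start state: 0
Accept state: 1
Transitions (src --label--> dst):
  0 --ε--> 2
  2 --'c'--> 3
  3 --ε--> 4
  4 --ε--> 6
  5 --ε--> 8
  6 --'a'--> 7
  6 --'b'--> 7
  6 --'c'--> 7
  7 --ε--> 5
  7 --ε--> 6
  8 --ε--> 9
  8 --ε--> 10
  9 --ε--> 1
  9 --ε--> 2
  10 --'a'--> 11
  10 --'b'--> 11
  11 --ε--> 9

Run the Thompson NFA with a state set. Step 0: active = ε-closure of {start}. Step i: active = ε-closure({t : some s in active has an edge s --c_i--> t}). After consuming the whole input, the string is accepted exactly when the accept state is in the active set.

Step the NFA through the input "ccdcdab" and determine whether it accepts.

initial (ε-close {0}): {0,2}
'c' @ 1: {3,4,6}
'c' @ 2: {1,2,5,6,7,8,9,10}  ✓accept
'd' @ 3: {}  — dead — no transitions
rest 'cdab' ignored (set empty)
final: {}; accept 1 not in set

Answer: REJECT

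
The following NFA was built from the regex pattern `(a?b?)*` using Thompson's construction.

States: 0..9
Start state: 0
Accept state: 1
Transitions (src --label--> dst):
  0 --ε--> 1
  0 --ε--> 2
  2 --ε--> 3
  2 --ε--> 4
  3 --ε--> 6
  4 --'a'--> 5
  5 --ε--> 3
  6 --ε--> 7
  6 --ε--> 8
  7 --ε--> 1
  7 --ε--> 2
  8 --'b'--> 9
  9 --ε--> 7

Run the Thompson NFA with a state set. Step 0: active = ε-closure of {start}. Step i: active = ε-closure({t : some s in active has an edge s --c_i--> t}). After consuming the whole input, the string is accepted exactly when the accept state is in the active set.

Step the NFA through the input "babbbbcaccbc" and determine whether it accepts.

S₀ = ε-closure({0}) = {0,1,2,3,4,6,7,8}
'b' @ 1: {1,2,3,4,6,7,8,9}  (accept∈set)
'a' @ 2: {1,2,3,4,5,6,7,8}  (accept∈set)
'b' @ 3: {1,2,3,4,6,7,8,9}  (accept∈set)
'b' @ 4: {1,2,3,4,6,7,8,9}  (accept∈set)
'b' @ 5: {1,2,3,4,6,7,8,9}  (accept∈set)
'b' @ 6: {1,2,3,4,6,7,8,9}  (accept∈set)
'c' @ 7: {}  — state set empty
rest 'accbc' ignored (set empty)
after full input: {}  (accept=1 not in)

Answer: REJECT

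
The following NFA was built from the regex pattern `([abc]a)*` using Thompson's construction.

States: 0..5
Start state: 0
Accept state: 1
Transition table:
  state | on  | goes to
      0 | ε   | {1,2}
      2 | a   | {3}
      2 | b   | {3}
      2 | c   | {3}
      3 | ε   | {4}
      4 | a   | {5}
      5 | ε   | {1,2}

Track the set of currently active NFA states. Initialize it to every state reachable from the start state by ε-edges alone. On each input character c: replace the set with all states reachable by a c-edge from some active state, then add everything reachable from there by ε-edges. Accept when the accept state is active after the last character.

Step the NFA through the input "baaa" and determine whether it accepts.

S₀ = ε-closure({0}) = {0,1,2}
'b' @ 1: {3,4}
'a' @ 2: {1,2,5}  ✓accept
'a' @ 3: {3,4}
'a' @ 4: {1,2,5}  ✓accept
final: {1,2,5}; accept 1 in set

Answer: ACCEPT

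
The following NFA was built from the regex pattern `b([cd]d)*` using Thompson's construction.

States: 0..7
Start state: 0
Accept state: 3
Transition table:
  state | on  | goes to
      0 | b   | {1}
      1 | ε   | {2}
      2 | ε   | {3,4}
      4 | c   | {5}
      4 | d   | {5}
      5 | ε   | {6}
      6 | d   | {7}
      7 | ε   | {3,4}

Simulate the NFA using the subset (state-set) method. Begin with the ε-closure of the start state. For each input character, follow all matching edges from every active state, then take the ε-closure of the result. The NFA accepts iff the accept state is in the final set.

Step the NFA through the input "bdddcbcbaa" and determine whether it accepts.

start: ε-closure({0}) = {0}
'b' @ 1: {1,2,3,4}  (accept∈set)
'd' @ 2: {5,6}
'd' @ 3: {3,4,7}  (accept∈set)
'd' @ 4: {5,6}
'c' @ 5: {}  — state set empty
rest 'bcbaa' ignored (set empty)
final: {}; accept 3 not in set

Answer: REJECT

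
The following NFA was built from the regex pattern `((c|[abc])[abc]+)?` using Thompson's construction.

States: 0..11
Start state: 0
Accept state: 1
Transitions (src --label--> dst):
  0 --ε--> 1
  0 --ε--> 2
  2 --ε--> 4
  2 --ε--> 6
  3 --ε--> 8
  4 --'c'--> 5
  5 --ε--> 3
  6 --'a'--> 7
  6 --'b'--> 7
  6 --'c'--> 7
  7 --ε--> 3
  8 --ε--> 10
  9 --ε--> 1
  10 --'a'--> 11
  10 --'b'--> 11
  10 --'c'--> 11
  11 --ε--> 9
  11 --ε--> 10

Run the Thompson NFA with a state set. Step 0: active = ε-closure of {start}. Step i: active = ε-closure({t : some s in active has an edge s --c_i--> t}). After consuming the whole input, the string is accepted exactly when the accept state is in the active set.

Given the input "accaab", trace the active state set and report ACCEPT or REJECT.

Answer: ACCEPT

Derivation:
start: ε-closure({0}) = {0,1,2,4,6}
'a' @ 1: {3,7,8,10}
'c' @ 2: {1,9,10,11}  [accepting]
'c' @ 3: {1,9,10,11}  [accepting]
'a' @ 4: {1,9,10,11}  [accepting]
'a' @ 5: {1,9,10,11}  [accepting]
'b' @ 6: {1,9,10,11}  [accepting]
final: {1,9,10,11}; accept 1 in set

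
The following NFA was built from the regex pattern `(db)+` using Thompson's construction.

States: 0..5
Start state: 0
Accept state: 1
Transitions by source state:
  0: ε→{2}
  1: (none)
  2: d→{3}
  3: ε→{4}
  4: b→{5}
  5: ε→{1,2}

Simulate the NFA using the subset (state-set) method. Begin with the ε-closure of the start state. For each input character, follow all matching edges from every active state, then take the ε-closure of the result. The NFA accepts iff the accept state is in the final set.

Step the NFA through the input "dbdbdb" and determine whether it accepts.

start: ε-closure({0}) = {0,2}
'd' @ 1: {3,4}
'b' @ 2: {1,2,5}  [accepting]
'd' @ 3: {3,4}
'b' @ 4: {1,2,5}  [accepting]
'd' @ 5: {3,4}
'b' @ 6: {1,2,5}  [accepting]
after full input: {1,2,5}  (accept=1 in)

Answer: ACCEPT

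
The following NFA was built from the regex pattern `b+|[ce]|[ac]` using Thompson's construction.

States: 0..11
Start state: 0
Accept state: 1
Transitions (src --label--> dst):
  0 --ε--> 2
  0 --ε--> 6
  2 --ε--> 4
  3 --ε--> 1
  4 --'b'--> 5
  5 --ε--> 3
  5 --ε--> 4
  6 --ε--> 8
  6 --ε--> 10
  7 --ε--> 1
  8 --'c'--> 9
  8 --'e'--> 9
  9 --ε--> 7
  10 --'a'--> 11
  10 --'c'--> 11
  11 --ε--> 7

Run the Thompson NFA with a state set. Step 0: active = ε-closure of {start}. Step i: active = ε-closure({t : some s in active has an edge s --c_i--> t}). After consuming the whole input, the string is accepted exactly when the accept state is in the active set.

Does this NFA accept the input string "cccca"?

start: ε-closure({0}) = {0,2,4,6,8,10}
'c' @ 1: {1,7,9,11}  ✓accept
'c' @ 2: {}  — dead — no transitions
rest 'cca' ignored (set empty)
after full input: {}  (accept=1 not in)

Answer: REJECT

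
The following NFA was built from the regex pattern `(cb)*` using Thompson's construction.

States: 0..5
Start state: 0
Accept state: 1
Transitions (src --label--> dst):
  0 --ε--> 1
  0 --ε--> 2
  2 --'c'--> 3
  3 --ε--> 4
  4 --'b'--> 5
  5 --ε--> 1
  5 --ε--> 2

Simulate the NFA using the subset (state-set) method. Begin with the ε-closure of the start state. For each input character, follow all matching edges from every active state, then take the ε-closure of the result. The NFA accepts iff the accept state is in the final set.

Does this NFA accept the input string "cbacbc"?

Answer: REJECT

Trace:
S₀ = ε-closure({0}) = {0,1,2}
'c' @ 1: {3,4}
'b' @ 2: {1,2,5}  ✓accept
'a' @ 3: {}  — state set empty
rest 'cbc' ignored (set empty)
final: {}; accept 1 not in set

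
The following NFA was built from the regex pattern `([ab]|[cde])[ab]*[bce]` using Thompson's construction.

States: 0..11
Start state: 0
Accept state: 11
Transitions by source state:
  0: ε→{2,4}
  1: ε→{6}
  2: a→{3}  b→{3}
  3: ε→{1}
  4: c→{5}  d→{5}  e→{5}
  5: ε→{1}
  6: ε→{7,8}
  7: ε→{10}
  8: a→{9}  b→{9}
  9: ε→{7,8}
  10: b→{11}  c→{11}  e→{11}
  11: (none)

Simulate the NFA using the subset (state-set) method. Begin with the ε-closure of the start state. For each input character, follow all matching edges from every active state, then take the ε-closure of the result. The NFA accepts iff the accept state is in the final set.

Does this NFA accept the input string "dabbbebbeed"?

start: ε-closure({0}) = {0,2,4}
'd' @ 1: {1,5,6,7,8,10}
'a' @ 2: {7,8,9,10}
'b' @ 3: {7,8,9,10,11}  (accept∈set)
'b' @ 4: {7,8,9,10,11}  (accept∈set)
'b' @ 5: {7,8,9,10,11}  (accept∈set)
'e' @ 6: {11}  (accept∈set)
'b' @ 7: {}  — no active states
rest 'beed' ignored (set empty)
final: {}; accept 11 not in set

Answer: REJECT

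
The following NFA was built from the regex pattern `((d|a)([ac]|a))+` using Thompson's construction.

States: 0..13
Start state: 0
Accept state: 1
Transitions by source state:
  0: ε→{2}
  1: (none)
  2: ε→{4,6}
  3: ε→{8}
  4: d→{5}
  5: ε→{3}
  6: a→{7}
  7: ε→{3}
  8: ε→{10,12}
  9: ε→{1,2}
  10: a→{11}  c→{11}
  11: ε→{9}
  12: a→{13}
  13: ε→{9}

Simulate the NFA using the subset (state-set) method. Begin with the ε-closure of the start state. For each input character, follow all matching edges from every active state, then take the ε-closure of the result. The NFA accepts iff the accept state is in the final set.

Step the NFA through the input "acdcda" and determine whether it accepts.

Answer: ACCEPT

Steps:
S₀ = ε-closure({0}) = {0,2,4,6}
'a' @ 1: {3,7,8,10,12}
'c' @ 2: {1,2,4,6,9,11}  [accepting]
'd' @ 3: {3,5,8,10,12}
'c' @ 4: {1,2,4,6,9,11}  [accepting]
'd' @ 5: {3,5,8,10,12}
'a' @ 6: {1,2,4,6,9,11,13}  [accepting]
final: {1,2,4,6,9,11,13}; accept 1 in set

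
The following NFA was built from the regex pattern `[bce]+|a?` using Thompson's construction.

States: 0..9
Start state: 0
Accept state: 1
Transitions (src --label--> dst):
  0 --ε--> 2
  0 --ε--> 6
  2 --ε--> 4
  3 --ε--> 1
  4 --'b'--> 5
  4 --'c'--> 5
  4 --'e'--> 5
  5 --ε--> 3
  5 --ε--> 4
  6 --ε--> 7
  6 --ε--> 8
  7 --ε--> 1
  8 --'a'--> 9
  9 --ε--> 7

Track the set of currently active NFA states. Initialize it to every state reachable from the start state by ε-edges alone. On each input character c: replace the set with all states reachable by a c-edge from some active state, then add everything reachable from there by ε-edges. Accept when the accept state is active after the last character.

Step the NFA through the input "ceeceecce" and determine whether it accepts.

Answer: ACCEPT

Steps:
start: ε-closure({0}) = {0,1,2,4,6,7,8}
'c' @ 1: {1,3,4,5}  (accept∈set)
'e' @ 2: {1,3,4,5}  (accept∈set)
'e' @ 3: {1,3,4,5}  (accept∈set)
'c' @ 4: {1,3,4,5}  (accept∈set)
'e' @ 5: {1,3,4,5}  (accept∈set)
'e' @ 6: {1,3,4,5}  (accept∈set)
'c' @ 7: {1,3,4,5}  (accept∈set)
'c' @ 8: {1,3,4,5}  (accept∈set)
'e' @ 9: {1,3,4,5}  (accept∈set)
after full input: {1,3,4,5}  (accept=1 in)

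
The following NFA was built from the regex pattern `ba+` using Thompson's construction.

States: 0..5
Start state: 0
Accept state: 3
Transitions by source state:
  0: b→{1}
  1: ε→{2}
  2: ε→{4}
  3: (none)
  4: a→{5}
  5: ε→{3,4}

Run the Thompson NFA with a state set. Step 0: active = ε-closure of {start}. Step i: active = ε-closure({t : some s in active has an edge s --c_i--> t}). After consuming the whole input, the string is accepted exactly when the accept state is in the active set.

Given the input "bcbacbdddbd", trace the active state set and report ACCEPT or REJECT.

S₀ = ε-closure({0}) = {0}
'b' @ 1: {1,2,4}
'c' @ 2: {}  — no active states
rest 'bacbdddbd' ignored (set empty)
end set {} — state 3 not in

Answer: REJECT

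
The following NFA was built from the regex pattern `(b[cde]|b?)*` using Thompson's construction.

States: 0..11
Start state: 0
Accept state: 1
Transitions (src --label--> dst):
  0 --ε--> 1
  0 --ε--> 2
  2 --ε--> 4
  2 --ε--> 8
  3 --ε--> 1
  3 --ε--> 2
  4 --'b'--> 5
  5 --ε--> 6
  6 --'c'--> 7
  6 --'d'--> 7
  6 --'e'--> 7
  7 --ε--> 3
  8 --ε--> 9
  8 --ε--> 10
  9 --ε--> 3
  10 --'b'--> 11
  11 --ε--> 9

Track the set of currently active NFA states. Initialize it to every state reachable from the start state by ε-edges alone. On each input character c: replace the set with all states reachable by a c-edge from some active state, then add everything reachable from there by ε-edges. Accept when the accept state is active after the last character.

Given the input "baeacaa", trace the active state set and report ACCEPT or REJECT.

initial (ε-close {0}): {0,1,2,3,4,8,9,10}
'b' @ 1: {1,2,3,4,5,6,8,9,10,11}  [accepting]
'a' @ 2: {}  — no active states
rest 'eacaa' ignored (set empty)
after full input: {}  (accept=1 not in)

Answer: REJECT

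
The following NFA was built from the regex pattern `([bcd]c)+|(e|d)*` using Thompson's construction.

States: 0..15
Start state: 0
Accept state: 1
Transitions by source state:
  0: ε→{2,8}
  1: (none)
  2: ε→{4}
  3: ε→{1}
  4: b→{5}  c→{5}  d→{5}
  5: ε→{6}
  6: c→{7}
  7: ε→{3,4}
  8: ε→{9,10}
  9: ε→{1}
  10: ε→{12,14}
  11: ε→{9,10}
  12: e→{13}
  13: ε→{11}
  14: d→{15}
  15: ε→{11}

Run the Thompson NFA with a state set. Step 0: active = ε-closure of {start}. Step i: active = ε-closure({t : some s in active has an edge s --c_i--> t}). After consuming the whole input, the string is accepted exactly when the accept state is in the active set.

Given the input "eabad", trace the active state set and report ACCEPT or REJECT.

Answer: REJECT

Trace:
start: ε-closure({0}) = {0,1,2,4,8,9,10,12,14}
'e' @ 1: {1,9,10,11,12,13,14}  [accepting]
'a' @ 2: {}  — state set empty
rest 'bad' ignored (set empty)
after full input: {}  (accept=1 not in)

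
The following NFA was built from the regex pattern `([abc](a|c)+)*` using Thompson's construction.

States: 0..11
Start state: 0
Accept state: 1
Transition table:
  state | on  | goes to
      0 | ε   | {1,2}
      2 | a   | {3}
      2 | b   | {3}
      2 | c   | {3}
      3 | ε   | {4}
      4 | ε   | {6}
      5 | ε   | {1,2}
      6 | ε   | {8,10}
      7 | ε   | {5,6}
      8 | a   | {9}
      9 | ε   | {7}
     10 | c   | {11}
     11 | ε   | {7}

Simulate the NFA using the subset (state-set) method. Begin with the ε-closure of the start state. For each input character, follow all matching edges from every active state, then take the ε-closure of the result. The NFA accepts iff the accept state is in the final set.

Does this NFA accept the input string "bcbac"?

initial (ε-close {0}): {0,1,2}
'b' @ 1: {3,4,6,8,10}
'c' @ 2: {1,2,5,6,7,8,10,11}  ✓accept
'b' @ 3: {3,4,6,8,10}
'a' @ 4: {1,2,5,6,7,8,9,10}  ✓accept
'c' @ 5: {1,2,3,4,5,6,7,8,10,11}  ✓accept
final: {1,2,3,4,5,6,7,8,10,11}; accept 1 in set

Answer: ACCEPT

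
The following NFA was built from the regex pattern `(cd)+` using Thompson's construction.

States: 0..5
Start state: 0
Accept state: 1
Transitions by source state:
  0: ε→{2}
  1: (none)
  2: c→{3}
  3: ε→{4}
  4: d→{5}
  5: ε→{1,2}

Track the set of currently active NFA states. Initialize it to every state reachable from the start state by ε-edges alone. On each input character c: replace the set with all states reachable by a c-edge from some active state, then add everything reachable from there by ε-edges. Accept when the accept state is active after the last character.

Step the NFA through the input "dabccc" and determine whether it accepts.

start: ε-closure({0}) = {0,2}
'd' @ 1: {}  — dead — no transitions
rest 'abccc' ignored (set empty)
end set {} — state 1 not in

Answer: REJECT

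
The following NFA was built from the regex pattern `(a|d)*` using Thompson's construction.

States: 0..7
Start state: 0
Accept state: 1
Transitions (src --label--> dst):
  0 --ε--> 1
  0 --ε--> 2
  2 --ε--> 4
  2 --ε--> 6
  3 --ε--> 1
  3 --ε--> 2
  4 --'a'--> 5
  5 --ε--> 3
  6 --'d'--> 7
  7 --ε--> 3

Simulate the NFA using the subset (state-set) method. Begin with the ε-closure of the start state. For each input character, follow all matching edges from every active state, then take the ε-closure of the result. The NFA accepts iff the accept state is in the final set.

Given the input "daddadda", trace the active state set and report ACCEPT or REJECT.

Answer: ACCEPT

Trace:
initial (ε-close {0}): {0,1,2,4,6}
'd' @ 1: {1,2,3,4,6,7}  (accept∈set)
'a' @ 2: {1,2,3,4,5,6}  (accept∈set)
'd' @ 3: {1,2,3,4,6,7}  (accept∈set)
'd' @ 4: {1,2,3,4,6,7}  (accept∈set)
'a' @ 5: {1,2,3,4,5,6}  (accept∈set)
'd' @ 6: {1,2,3,4,6,7}  (accept∈set)
'd' @ 7: {1,2,3,4,6,7}  (accept∈set)
'a' @ 8: {1,2,3,4,5,6}  (accept∈set)
final: {1,2,3,4,5,6}; accept 1 in set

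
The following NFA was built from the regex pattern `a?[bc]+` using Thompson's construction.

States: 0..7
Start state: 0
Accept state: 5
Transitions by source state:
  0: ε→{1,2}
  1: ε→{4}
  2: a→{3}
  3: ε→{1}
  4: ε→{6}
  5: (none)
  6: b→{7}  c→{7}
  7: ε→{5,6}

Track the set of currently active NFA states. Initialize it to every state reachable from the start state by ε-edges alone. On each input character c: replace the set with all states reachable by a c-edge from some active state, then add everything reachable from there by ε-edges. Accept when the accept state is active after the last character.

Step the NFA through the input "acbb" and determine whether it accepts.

Answer: ACCEPT

Steps:
S₀ = ε-closure({0}) = {0,1,2,4,6}
'a' @ 1: {1,3,4,6}
'c' @ 2: {5,6,7}  ✓accept
'b' @ 3: {5,6,7}  ✓accept
'b' @ 4: {5,6,7}  ✓accept
after full input: {5,6,7}  (accept=5 in)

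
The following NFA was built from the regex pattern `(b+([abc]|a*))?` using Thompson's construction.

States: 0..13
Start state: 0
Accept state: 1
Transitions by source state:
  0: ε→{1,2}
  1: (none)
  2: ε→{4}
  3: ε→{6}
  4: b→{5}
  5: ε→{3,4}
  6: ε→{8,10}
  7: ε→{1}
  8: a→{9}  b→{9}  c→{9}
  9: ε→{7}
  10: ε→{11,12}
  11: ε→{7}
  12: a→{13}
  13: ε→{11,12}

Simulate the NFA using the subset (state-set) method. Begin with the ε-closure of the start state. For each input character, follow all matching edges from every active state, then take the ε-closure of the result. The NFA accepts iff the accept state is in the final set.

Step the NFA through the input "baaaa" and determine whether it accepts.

initial (ε-close {0}): {0,1,2,4}
'b' @ 1: {1,3,4,5,6,7,8,10,11,12}  (accept∈set)
'a' @ 2: {1,7,9,11,12,13}  (accept∈set)
'a' @ 3: {1,7,11,12,13}  (accept∈set)
'a' @ 4: {1,7,11,12,13}  (accept∈set)
'a' @ 5: {1,7,11,12,13}  (accept∈set)
end set {1,7,11,12,13} — state 1 in

Answer: ACCEPT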